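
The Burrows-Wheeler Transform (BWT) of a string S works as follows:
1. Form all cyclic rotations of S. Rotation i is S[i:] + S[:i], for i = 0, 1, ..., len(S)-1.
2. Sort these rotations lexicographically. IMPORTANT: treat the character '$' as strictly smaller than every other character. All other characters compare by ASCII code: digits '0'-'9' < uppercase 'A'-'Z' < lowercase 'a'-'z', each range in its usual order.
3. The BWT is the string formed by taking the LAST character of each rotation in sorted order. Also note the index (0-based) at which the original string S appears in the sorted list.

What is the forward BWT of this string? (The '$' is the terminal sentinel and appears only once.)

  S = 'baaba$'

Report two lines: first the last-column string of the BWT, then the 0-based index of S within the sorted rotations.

Answer: abbaa$
5

Derivation:
All 6 rotations (rotation i = S[i:]+S[:i]):
  rot[0] = baaba$
  rot[1] = aaba$b
  rot[2] = aba$ba
  rot[3] = ba$baa
  rot[4] = a$baab
  rot[5] = $baaba
Sorted (with $ < everything):
  sorted[0] = $baaba  (last char: 'a')
  sorted[1] = a$baab  (last char: 'b')
  sorted[2] = aaba$b  (last char: 'b')
  sorted[3] = aba$ba  (last char: 'a')
  sorted[4] = ba$baa  (last char: 'a')
  sorted[5] = baaba$  (last char: '$')
Last column: abbaa$
Original string S is at sorted index 5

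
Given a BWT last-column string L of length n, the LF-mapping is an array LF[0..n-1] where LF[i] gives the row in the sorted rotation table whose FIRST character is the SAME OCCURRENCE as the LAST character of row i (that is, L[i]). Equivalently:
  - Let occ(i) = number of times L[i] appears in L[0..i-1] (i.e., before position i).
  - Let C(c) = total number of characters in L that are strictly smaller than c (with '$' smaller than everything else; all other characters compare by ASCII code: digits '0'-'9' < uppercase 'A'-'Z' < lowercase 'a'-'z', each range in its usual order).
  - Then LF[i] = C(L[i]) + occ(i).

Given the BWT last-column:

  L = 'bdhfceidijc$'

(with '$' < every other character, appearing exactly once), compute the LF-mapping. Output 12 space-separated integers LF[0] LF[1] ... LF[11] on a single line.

Answer: 1 4 8 7 2 6 9 5 10 11 3 0

Derivation:
Char counts: '$':1, 'b':1, 'c':2, 'd':2, 'e':1, 'f':1, 'h':1, 'i':2, 'j':1
C (first-col start): C('$')=0, C('b')=1, C('c')=2, C('d')=4, C('e')=6, C('f')=7, C('h')=8, C('i')=9, C('j')=11
L[0]='b': occ=0, LF[0]=C('b')+0=1+0=1
L[1]='d': occ=0, LF[1]=C('d')+0=4+0=4
L[2]='h': occ=0, LF[2]=C('h')+0=8+0=8
L[3]='f': occ=0, LF[3]=C('f')+0=7+0=7
L[4]='c': occ=0, LF[4]=C('c')+0=2+0=2
L[5]='e': occ=0, LF[5]=C('e')+0=6+0=6
L[6]='i': occ=0, LF[6]=C('i')+0=9+0=9
L[7]='d': occ=1, LF[7]=C('d')+1=4+1=5
L[8]='i': occ=1, LF[8]=C('i')+1=9+1=10
L[9]='j': occ=0, LF[9]=C('j')+0=11+0=11
L[10]='c': occ=1, LF[10]=C('c')+1=2+1=3
L[11]='$': occ=0, LF[11]=C('$')+0=0+0=0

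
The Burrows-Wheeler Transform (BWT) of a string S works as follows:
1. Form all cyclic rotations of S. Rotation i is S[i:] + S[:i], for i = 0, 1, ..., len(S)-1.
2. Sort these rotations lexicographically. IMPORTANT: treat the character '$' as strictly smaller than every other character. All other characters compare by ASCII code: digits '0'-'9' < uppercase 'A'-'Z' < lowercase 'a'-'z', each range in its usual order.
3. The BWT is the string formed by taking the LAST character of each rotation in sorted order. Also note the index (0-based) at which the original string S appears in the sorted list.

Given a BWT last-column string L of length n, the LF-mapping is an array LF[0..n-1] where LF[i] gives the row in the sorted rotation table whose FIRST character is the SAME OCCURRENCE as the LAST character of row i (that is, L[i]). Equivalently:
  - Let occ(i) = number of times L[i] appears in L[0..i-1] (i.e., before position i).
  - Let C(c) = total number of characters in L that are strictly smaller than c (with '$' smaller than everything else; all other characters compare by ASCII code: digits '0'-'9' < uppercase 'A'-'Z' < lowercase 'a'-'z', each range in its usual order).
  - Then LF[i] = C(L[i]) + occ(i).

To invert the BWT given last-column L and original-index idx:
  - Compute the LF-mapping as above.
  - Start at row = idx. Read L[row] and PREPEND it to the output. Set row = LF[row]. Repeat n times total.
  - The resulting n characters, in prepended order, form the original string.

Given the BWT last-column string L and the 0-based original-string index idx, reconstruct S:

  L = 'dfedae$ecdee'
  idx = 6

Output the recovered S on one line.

LF mapping: 3 11 6 4 1 7 0 8 2 5 9 10
Walk LF starting at row 6, prepending L[row]:
  step 1: row=6, L[6]='$', prepend. Next row=LF[6]=0
  step 2: row=0, L[0]='d', prepend. Next row=LF[0]=3
  step 3: row=3, L[3]='d', prepend. Next row=LF[3]=4
  step 4: row=4, L[4]='a', prepend. Next row=LF[4]=1
  step 5: row=1, L[1]='f', prepend. Next row=LF[1]=11
  step 6: row=11, L[11]='e', prepend. Next row=LF[11]=10
  step 7: row=10, L[10]='e', prepend. Next row=LF[10]=9
  step 8: row=9, L[9]='d', prepend. Next row=LF[9]=5
  step 9: row=5, L[5]='e', prepend. Next row=LF[5]=7
  step 10: row=7, L[7]='e', prepend. Next row=LF[7]=8
  step 11: row=8, L[8]='c', prepend. Next row=LF[8]=2
  step 12: row=2, L[2]='e', prepend. Next row=LF[2]=6
Reversed output: eceedeefadd$

Answer: eceedeefadd$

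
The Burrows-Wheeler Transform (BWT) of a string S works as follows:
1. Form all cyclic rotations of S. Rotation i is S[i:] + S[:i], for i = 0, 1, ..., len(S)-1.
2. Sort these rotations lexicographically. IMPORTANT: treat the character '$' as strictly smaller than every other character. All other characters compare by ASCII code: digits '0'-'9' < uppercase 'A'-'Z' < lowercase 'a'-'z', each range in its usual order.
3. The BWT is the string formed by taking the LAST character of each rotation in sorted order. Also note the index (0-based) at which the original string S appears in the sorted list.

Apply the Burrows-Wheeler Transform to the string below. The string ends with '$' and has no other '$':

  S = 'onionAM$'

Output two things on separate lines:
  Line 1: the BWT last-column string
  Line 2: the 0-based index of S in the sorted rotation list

Answer: MnAnooi$
7

Derivation:
All 8 rotations (rotation i = S[i:]+S[:i]):
  rot[0] = onionAM$
  rot[1] = nionAM$o
  rot[2] = ionAM$on
  rot[3] = onAM$oni
  rot[4] = nAM$onio
  rot[5] = AM$onion
  rot[6] = M$onionA
  rot[7] = $onionAM
Sorted (with $ < everything):
  sorted[0] = $onionAM  (last char: 'M')
  sorted[1] = AM$onion  (last char: 'n')
  sorted[2] = M$onionA  (last char: 'A')
  sorted[3] = ionAM$on  (last char: 'n')
  sorted[4] = nAM$onio  (last char: 'o')
  sorted[5] = nionAM$o  (last char: 'o')
  sorted[6] = onAM$oni  (last char: 'i')
  sorted[7] = onionAM$  (last char: '$')
Last column: MnAnooi$
Original string S is at sorted index 7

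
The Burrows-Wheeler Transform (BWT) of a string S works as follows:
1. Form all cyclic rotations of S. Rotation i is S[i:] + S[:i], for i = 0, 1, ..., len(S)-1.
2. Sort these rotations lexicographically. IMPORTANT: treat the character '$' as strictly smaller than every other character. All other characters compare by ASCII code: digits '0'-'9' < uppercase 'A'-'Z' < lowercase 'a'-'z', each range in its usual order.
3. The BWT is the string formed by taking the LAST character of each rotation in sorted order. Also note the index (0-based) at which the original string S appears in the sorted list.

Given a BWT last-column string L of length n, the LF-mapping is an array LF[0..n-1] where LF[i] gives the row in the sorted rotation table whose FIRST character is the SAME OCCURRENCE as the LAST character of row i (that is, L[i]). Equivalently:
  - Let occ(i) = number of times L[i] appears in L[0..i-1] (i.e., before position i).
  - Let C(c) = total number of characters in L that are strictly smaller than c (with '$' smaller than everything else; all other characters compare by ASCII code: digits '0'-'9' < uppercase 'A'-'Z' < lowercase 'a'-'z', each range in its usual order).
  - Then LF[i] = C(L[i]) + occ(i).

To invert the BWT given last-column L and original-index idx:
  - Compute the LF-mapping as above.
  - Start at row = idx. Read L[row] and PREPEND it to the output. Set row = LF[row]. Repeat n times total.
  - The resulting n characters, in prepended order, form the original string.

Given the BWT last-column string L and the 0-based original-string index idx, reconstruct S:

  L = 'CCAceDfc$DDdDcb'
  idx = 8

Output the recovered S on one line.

LF mapping: 2 3 1 9 13 4 14 10 0 5 6 12 7 11 8
Walk LF starting at row 8, prepending L[row]:
  step 1: row=8, L[8]='$', prepend. Next row=LF[8]=0
  step 2: row=0, L[0]='C', prepend. Next row=LF[0]=2
  step 3: row=2, L[2]='A', prepend. Next row=LF[2]=1
  step 4: row=1, L[1]='C', prepend. Next row=LF[1]=3
  step 5: row=3, L[3]='c', prepend. Next row=LF[3]=9
  step 6: row=9, L[9]='D', prepend. Next row=LF[9]=5
  step 7: row=5, L[5]='D', prepend. Next row=LF[5]=4
  step 8: row=4, L[4]='e', prepend. Next row=LF[4]=13
  step 9: row=13, L[13]='c', prepend. Next row=LF[13]=11
  step 10: row=11, L[11]='d', prepend. Next row=LF[11]=12
  step 11: row=12, L[12]='D', prepend. Next row=LF[12]=7
  step 12: row=7, L[7]='c', prepend. Next row=LF[7]=10
  step 13: row=10, L[10]='D', prepend. Next row=LF[10]=6
  step 14: row=6, L[6]='f', prepend. Next row=LF[6]=14
  step 15: row=14, L[14]='b', prepend. Next row=LF[14]=8
Reversed output: bfDcDdceDDcCAC$

Answer: bfDcDdceDDcCAC$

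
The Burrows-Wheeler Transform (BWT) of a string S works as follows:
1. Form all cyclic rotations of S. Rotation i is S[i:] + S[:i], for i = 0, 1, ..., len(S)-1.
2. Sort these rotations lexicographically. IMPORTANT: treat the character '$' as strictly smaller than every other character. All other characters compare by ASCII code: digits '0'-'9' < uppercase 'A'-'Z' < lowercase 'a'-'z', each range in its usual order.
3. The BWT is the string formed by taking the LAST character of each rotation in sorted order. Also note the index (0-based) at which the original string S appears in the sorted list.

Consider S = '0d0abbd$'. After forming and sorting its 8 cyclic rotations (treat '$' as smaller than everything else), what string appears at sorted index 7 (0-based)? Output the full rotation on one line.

All 8 rotations (rotation i = S[i:]+S[:i]):
  rot[0] = 0d0abbd$
  rot[1] = d0abbd$0
  rot[2] = 0abbd$0d
  rot[3] = abbd$0d0
  rot[4] = bbd$0d0a
  rot[5] = bd$0d0ab
  rot[6] = d$0d0abb
  rot[7] = $0d0abbd
Sorted (with $ < everything):
  sorted[0] = $0d0abbd
  sorted[1] = 0abbd$0d
  sorted[2] = 0d0abbd$
  sorted[3] = abbd$0d0
  sorted[4] = bbd$0d0a
  sorted[5] = bd$0d0ab
  sorted[6] = d$0d0abb
  sorted[7] = d0abbd$0
sorted[7] = d0abbd$0

Answer: d0abbd$0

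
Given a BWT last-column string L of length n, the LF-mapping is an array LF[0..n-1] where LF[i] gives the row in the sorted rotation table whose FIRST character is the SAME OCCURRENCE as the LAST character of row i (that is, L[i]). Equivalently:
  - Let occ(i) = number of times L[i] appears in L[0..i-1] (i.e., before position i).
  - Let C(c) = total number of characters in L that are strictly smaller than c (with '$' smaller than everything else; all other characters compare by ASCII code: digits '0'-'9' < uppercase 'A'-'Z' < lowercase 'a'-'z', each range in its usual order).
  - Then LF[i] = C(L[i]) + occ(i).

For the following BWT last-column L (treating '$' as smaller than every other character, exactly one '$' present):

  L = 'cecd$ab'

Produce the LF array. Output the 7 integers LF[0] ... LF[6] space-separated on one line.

Answer: 3 6 4 5 0 1 2

Derivation:
Char counts: '$':1, 'a':1, 'b':1, 'c':2, 'd':1, 'e':1
C (first-col start): C('$')=0, C('a')=1, C('b')=2, C('c')=3, C('d')=5, C('e')=6
L[0]='c': occ=0, LF[0]=C('c')+0=3+0=3
L[1]='e': occ=0, LF[1]=C('e')+0=6+0=6
L[2]='c': occ=1, LF[2]=C('c')+1=3+1=4
L[3]='d': occ=0, LF[3]=C('d')+0=5+0=5
L[4]='$': occ=0, LF[4]=C('$')+0=0+0=0
L[5]='a': occ=0, LF[5]=C('a')+0=1+0=1
L[6]='b': occ=0, LF[6]=C('b')+0=2+0=2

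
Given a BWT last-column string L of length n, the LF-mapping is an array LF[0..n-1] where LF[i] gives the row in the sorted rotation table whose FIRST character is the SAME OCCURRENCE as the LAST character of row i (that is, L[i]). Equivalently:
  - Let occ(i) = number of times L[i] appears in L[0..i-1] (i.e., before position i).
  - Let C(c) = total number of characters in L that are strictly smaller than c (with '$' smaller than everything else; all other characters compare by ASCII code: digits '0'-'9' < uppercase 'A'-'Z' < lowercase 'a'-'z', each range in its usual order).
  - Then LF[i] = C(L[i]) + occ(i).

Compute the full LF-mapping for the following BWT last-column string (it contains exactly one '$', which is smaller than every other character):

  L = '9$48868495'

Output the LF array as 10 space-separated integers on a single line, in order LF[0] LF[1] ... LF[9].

Char counts: '$':1, '4':2, '5':1, '6':1, '8':3, '9':2
C (first-col start): C('$')=0, C('4')=1, C('5')=3, C('6')=4, C('8')=5, C('9')=8
L[0]='9': occ=0, LF[0]=C('9')+0=8+0=8
L[1]='$': occ=0, LF[1]=C('$')+0=0+0=0
L[2]='4': occ=0, LF[2]=C('4')+0=1+0=1
L[3]='8': occ=0, LF[3]=C('8')+0=5+0=5
L[4]='8': occ=1, LF[4]=C('8')+1=5+1=6
L[5]='6': occ=0, LF[5]=C('6')+0=4+0=4
L[6]='8': occ=2, LF[6]=C('8')+2=5+2=7
L[7]='4': occ=1, LF[7]=C('4')+1=1+1=2
L[8]='9': occ=1, LF[8]=C('9')+1=8+1=9
L[9]='5': occ=0, LF[9]=C('5')+0=3+0=3

Answer: 8 0 1 5 6 4 7 2 9 3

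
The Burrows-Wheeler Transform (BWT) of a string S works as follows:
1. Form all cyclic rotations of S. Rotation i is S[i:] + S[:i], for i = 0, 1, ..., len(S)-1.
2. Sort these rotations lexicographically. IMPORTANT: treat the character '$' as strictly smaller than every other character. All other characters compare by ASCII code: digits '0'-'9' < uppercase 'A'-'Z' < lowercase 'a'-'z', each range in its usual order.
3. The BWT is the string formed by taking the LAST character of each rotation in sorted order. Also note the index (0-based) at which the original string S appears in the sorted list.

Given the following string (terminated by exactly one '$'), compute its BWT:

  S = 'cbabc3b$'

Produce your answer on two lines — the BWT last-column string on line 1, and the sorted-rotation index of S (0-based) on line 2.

Answer: bcb3cab$
7

Derivation:
All 8 rotations (rotation i = S[i:]+S[:i]):
  rot[0] = cbabc3b$
  rot[1] = babc3b$c
  rot[2] = abc3b$cb
  rot[3] = bc3b$cba
  rot[4] = c3b$cbab
  rot[5] = 3b$cbabc
  rot[6] = b$cbabc3
  rot[7] = $cbabc3b
Sorted (with $ < everything):
  sorted[0] = $cbabc3b  (last char: 'b')
  sorted[1] = 3b$cbabc  (last char: 'c')
  sorted[2] = abc3b$cb  (last char: 'b')
  sorted[3] = b$cbabc3  (last char: '3')
  sorted[4] = babc3b$c  (last char: 'c')
  sorted[5] = bc3b$cba  (last char: 'a')
  sorted[6] = c3b$cbab  (last char: 'b')
  sorted[7] = cbabc3b$  (last char: '$')
Last column: bcb3cab$
Original string S is at sorted index 7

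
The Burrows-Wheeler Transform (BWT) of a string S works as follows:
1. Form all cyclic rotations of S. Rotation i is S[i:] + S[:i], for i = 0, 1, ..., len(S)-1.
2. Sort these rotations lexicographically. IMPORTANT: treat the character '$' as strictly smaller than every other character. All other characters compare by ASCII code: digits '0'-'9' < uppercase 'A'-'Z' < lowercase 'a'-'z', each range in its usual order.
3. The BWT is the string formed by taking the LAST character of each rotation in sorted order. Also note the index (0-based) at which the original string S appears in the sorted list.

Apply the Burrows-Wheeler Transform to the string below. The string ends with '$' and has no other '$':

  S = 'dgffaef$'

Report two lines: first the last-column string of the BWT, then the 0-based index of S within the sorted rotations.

All 8 rotations (rotation i = S[i:]+S[:i]):
  rot[0] = dgffaef$
  rot[1] = gffaef$d
  rot[2] = ffaef$dg
  rot[3] = faef$dgf
  rot[4] = aef$dgff
  rot[5] = ef$dgffa
  rot[6] = f$dgffae
  rot[7] = $dgffaef
Sorted (with $ < everything):
  sorted[0] = $dgffaef  (last char: 'f')
  sorted[1] = aef$dgff  (last char: 'f')
  sorted[2] = dgffaef$  (last char: '$')
  sorted[3] = ef$dgffa  (last char: 'a')
  sorted[4] = f$dgffae  (last char: 'e')
  sorted[5] = faef$dgf  (last char: 'f')
  sorted[6] = ffaef$dg  (last char: 'g')
  sorted[7] = gffaef$d  (last char: 'd')
Last column: ff$aefgd
Original string S is at sorted index 2

Answer: ff$aefgd
2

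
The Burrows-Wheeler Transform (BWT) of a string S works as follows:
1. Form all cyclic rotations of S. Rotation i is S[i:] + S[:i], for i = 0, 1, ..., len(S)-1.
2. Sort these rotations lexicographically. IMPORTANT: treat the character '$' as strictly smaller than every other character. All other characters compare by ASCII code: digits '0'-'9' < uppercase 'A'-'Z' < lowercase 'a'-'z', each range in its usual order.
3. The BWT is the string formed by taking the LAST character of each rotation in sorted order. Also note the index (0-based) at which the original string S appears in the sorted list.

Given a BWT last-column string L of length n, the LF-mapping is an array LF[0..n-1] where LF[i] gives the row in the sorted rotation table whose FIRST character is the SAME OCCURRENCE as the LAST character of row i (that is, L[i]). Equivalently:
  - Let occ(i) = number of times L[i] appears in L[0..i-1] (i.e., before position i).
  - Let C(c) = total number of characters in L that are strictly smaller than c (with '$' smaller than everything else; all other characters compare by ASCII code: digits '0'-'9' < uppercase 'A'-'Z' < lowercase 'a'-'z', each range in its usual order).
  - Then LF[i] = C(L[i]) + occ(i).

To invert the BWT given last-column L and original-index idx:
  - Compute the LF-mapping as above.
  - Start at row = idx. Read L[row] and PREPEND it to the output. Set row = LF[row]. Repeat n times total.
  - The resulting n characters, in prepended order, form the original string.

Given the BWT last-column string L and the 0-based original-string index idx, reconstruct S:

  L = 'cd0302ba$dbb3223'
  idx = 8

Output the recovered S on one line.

Answer: 3da3bbb322d002c$

Derivation:
LF mapping: 13 14 1 6 2 3 10 9 0 15 11 12 7 4 5 8
Walk LF starting at row 8, prepending L[row]:
  step 1: row=8, L[8]='$', prepend. Next row=LF[8]=0
  step 2: row=0, L[0]='c', prepend. Next row=LF[0]=13
  step 3: row=13, L[13]='2', prepend. Next row=LF[13]=4
  step 4: row=4, L[4]='0', prepend. Next row=LF[4]=2
  step 5: row=2, L[2]='0', prepend. Next row=LF[2]=1
  step 6: row=1, L[1]='d', prepend. Next row=LF[1]=14
  step 7: row=14, L[14]='2', prepend. Next row=LF[14]=5
  step 8: row=5, L[5]='2', prepend. Next row=LF[5]=3
  step 9: row=3, L[3]='3', prepend. Next row=LF[3]=6
  step 10: row=6, L[6]='b', prepend. Next row=LF[6]=10
  step 11: row=10, L[10]='b', prepend. Next row=LF[10]=11
  step 12: row=11, L[11]='b', prepend. Next row=LF[11]=12
  step 13: row=12, L[12]='3', prepend. Next row=LF[12]=7
  step 14: row=7, L[7]='a', prepend. Next row=LF[7]=9
  step 15: row=9, L[9]='d', prepend. Next row=LF[9]=15
  step 16: row=15, L[15]='3', prepend. Next row=LF[15]=8
Reversed output: 3da3bbb322d002c$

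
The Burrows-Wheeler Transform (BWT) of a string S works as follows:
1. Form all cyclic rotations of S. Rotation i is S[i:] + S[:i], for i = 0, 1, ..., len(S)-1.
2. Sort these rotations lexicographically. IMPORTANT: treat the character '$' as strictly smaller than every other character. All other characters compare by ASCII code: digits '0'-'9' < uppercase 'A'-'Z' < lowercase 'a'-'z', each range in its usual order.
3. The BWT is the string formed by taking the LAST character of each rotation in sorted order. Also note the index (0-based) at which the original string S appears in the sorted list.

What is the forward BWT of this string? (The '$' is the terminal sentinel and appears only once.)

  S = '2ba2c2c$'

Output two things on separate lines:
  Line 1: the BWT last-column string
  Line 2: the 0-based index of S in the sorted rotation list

All 8 rotations (rotation i = S[i:]+S[:i]):
  rot[0] = 2ba2c2c$
  rot[1] = ba2c2c$2
  rot[2] = a2c2c$2b
  rot[3] = 2c2c$2ba
  rot[4] = c2c$2ba2
  rot[5] = 2c$2ba2c
  rot[6] = c$2ba2c2
  rot[7] = $2ba2c2c
Sorted (with $ < everything):
  sorted[0] = $2ba2c2c  (last char: 'c')
  sorted[1] = 2ba2c2c$  (last char: '$')
  sorted[2] = 2c$2ba2c  (last char: 'c')
  sorted[3] = 2c2c$2ba  (last char: 'a')
  sorted[4] = a2c2c$2b  (last char: 'b')
  sorted[5] = ba2c2c$2  (last char: '2')
  sorted[6] = c$2ba2c2  (last char: '2')
  sorted[7] = c2c$2ba2  (last char: '2')
Last column: c$cab222
Original string S is at sorted index 1

Answer: c$cab222
1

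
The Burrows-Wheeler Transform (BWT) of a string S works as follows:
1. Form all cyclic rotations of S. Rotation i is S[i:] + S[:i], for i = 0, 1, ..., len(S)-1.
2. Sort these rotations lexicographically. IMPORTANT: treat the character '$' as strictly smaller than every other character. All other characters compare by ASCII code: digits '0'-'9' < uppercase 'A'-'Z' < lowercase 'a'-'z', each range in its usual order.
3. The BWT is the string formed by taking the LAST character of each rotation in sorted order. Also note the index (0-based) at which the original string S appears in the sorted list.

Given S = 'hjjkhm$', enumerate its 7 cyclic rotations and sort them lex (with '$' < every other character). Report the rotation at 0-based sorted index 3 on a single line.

Answer: jjkhm$h

Derivation:
All 7 rotations (rotation i = S[i:]+S[:i]):
  rot[0] = hjjkhm$
  rot[1] = jjkhm$h
  rot[2] = jkhm$hj
  rot[3] = khm$hjj
  rot[4] = hm$hjjk
  rot[5] = m$hjjkh
  rot[6] = $hjjkhm
Sorted (with $ < everything):
  sorted[0] = $hjjkhm
  sorted[1] = hjjkhm$
  sorted[2] = hm$hjjk
  sorted[3] = jjkhm$h
  sorted[4] = jkhm$hj
  sorted[5] = khm$hjj
  sorted[6] = m$hjjkh
sorted[3] = jjkhm$h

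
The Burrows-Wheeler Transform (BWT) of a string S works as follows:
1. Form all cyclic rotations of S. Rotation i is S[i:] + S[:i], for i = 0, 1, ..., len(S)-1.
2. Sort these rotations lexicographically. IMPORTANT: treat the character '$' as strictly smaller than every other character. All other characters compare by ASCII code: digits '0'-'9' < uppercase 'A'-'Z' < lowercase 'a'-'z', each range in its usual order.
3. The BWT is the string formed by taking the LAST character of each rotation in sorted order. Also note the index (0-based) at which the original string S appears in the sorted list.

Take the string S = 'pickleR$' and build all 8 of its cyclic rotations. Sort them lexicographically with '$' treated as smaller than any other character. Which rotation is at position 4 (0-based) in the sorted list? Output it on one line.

Answer: ickleR$p

Derivation:
All 8 rotations (rotation i = S[i:]+S[:i]):
  rot[0] = pickleR$
  rot[1] = ickleR$p
  rot[2] = ckleR$pi
  rot[3] = kleR$pic
  rot[4] = leR$pick
  rot[5] = eR$pickl
  rot[6] = R$pickle
  rot[7] = $pickleR
Sorted (with $ < everything):
  sorted[0] = $pickleR
  sorted[1] = R$pickle
  sorted[2] = ckleR$pi
  sorted[3] = eR$pickl
  sorted[4] = ickleR$p
  sorted[5] = kleR$pic
  sorted[6] = leR$pick
  sorted[7] = pickleR$
sorted[4] = ickleR$p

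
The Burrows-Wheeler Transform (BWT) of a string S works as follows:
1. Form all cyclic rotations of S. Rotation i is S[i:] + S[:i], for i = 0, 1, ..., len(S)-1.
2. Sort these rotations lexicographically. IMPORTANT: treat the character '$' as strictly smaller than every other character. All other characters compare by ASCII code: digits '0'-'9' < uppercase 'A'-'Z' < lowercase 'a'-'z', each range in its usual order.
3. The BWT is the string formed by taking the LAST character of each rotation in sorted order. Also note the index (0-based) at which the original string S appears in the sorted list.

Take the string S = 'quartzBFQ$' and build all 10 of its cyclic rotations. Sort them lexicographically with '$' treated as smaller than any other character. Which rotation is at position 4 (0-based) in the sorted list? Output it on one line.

All 10 rotations (rotation i = S[i:]+S[:i]):
  rot[0] = quartzBFQ$
  rot[1] = uartzBFQ$q
  rot[2] = artzBFQ$qu
  rot[3] = rtzBFQ$qua
  rot[4] = tzBFQ$quar
  rot[5] = zBFQ$quart
  rot[6] = BFQ$quartz
  rot[7] = FQ$quartzB
  rot[8] = Q$quartzBF
  rot[9] = $quartzBFQ
Sorted (with $ < everything):
  sorted[0] = $quartzBFQ
  sorted[1] = BFQ$quartz
  sorted[2] = FQ$quartzB
  sorted[3] = Q$quartzBF
  sorted[4] = artzBFQ$qu
  sorted[5] = quartzBFQ$
  sorted[6] = rtzBFQ$qua
  sorted[7] = tzBFQ$quar
  sorted[8] = uartzBFQ$q
  sorted[9] = zBFQ$quart
sorted[4] = artzBFQ$qu

Answer: artzBFQ$qu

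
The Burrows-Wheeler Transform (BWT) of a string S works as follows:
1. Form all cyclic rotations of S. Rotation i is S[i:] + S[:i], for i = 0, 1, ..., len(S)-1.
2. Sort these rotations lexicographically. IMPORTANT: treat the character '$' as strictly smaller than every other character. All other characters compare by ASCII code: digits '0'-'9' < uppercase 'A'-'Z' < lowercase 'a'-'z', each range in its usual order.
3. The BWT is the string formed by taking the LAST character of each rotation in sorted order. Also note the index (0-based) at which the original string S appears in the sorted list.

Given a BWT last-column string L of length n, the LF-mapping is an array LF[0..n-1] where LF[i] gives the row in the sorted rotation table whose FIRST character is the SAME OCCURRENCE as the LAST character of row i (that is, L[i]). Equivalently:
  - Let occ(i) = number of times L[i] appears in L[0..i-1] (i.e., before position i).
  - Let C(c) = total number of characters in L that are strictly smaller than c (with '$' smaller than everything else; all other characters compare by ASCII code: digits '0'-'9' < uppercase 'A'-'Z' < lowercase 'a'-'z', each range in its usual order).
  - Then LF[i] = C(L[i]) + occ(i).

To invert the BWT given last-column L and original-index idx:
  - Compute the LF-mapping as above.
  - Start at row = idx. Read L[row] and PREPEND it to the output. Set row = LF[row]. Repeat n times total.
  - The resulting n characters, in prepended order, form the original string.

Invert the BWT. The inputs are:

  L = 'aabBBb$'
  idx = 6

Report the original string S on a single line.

LF mapping: 3 4 5 1 2 6 0
Walk LF starting at row 6, prepending L[row]:
  step 1: row=6, L[6]='$', prepend. Next row=LF[6]=0
  step 2: row=0, L[0]='a', prepend. Next row=LF[0]=3
  step 3: row=3, L[3]='B', prepend. Next row=LF[3]=1
  step 4: row=1, L[1]='a', prepend. Next row=LF[1]=4
  step 5: row=4, L[4]='B', prepend. Next row=LF[4]=2
  step 6: row=2, L[2]='b', prepend. Next row=LF[2]=5
  step 7: row=5, L[5]='b', prepend. Next row=LF[5]=6
Reversed output: bbBaBa$

Answer: bbBaBa$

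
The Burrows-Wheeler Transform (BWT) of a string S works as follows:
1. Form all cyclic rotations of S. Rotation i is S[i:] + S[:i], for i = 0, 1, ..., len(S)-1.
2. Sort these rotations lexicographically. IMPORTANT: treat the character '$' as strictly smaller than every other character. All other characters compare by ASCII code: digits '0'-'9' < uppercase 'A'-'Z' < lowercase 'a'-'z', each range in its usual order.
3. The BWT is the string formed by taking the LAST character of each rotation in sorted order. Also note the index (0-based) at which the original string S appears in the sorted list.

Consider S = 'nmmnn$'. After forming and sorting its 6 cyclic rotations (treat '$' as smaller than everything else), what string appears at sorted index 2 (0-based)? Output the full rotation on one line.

Answer: mnn$nm

Derivation:
All 6 rotations (rotation i = S[i:]+S[:i]):
  rot[0] = nmmnn$
  rot[1] = mmnn$n
  rot[2] = mnn$nm
  rot[3] = nn$nmm
  rot[4] = n$nmmn
  rot[5] = $nmmnn
Sorted (with $ < everything):
  sorted[0] = $nmmnn
  sorted[1] = mmnn$n
  sorted[2] = mnn$nm
  sorted[3] = n$nmmn
  sorted[4] = nmmnn$
  sorted[5] = nn$nmm
sorted[2] = mnn$nm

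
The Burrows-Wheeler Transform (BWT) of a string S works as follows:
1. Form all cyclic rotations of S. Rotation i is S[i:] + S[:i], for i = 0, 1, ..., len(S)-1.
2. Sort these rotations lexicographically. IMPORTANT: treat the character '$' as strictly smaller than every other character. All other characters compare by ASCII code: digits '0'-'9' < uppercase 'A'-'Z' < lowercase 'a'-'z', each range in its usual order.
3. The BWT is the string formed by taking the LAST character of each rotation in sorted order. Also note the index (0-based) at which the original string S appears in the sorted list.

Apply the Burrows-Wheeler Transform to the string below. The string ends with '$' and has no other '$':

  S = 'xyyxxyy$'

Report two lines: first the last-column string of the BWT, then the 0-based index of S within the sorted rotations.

Answer: yyx$yyxx
3

Derivation:
All 8 rotations (rotation i = S[i:]+S[:i]):
  rot[0] = xyyxxyy$
  rot[1] = yyxxyy$x
  rot[2] = yxxyy$xy
  rot[3] = xxyy$xyy
  rot[4] = xyy$xyyx
  rot[5] = yy$xyyxx
  rot[6] = y$xyyxxy
  rot[7] = $xyyxxyy
Sorted (with $ < everything):
  sorted[0] = $xyyxxyy  (last char: 'y')
  sorted[1] = xxyy$xyy  (last char: 'y')
  sorted[2] = xyy$xyyx  (last char: 'x')
  sorted[3] = xyyxxyy$  (last char: '$')
  sorted[4] = y$xyyxxy  (last char: 'y')
  sorted[5] = yxxyy$xy  (last char: 'y')
  sorted[6] = yy$xyyxx  (last char: 'x')
  sorted[7] = yyxxyy$x  (last char: 'x')
Last column: yyx$yyxx
Original string S is at sorted index 3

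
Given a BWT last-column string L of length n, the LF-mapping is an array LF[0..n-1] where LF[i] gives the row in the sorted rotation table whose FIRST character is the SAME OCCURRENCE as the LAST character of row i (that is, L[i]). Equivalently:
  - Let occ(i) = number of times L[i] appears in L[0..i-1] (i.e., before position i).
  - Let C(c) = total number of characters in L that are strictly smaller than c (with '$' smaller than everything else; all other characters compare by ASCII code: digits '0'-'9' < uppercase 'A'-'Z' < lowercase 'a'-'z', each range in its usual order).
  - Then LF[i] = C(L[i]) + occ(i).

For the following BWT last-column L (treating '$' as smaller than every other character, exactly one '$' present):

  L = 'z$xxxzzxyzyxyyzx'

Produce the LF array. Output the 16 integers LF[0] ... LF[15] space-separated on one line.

Char counts: '$':1, 'x':6, 'y':4, 'z':5
C (first-col start): C('$')=0, C('x')=1, C('y')=7, C('z')=11
L[0]='z': occ=0, LF[0]=C('z')+0=11+0=11
L[1]='$': occ=0, LF[1]=C('$')+0=0+0=0
L[2]='x': occ=0, LF[2]=C('x')+0=1+0=1
L[3]='x': occ=1, LF[3]=C('x')+1=1+1=2
L[4]='x': occ=2, LF[4]=C('x')+2=1+2=3
L[5]='z': occ=1, LF[5]=C('z')+1=11+1=12
L[6]='z': occ=2, LF[6]=C('z')+2=11+2=13
L[7]='x': occ=3, LF[7]=C('x')+3=1+3=4
L[8]='y': occ=0, LF[8]=C('y')+0=7+0=7
L[9]='z': occ=3, LF[9]=C('z')+3=11+3=14
L[10]='y': occ=1, LF[10]=C('y')+1=7+1=8
L[11]='x': occ=4, LF[11]=C('x')+4=1+4=5
L[12]='y': occ=2, LF[12]=C('y')+2=7+2=9
L[13]='y': occ=3, LF[13]=C('y')+3=7+3=10
L[14]='z': occ=4, LF[14]=C('z')+4=11+4=15
L[15]='x': occ=5, LF[15]=C('x')+5=1+5=6

Answer: 11 0 1 2 3 12 13 4 7 14 8 5 9 10 15 6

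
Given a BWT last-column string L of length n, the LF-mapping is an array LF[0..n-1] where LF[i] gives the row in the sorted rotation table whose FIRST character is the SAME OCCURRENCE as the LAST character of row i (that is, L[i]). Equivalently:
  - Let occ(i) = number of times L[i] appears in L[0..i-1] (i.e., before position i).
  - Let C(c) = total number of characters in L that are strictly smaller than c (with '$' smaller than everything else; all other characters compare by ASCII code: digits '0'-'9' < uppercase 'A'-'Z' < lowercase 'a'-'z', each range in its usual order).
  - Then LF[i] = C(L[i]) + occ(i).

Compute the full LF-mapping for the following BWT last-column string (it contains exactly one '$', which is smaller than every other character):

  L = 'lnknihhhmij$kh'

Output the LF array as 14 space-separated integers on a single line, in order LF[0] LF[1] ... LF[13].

Answer: 10 12 8 13 5 1 2 3 11 6 7 0 9 4

Derivation:
Char counts: '$':1, 'h':4, 'i':2, 'j':1, 'k':2, 'l':1, 'm':1, 'n':2
C (first-col start): C('$')=0, C('h')=1, C('i')=5, C('j')=7, C('k')=8, C('l')=10, C('m')=11, C('n')=12
L[0]='l': occ=0, LF[0]=C('l')+0=10+0=10
L[1]='n': occ=0, LF[1]=C('n')+0=12+0=12
L[2]='k': occ=0, LF[2]=C('k')+0=8+0=8
L[3]='n': occ=1, LF[3]=C('n')+1=12+1=13
L[4]='i': occ=0, LF[4]=C('i')+0=5+0=5
L[5]='h': occ=0, LF[5]=C('h')+0=1+0=1
L[6]='h': occ=1, LF[6]=C('h')+1=1+1=2
L[7]='h': occ=2, LF[7]=C('h')+2=1+2=3
L[8]='m': occ=0, LF[8]=C('m')+0=11+0=11
L[9]='i': occ=1, LF[9]=C('i')+1=5+1=6
L[10]='j': occ=0, LF[10]=C('j')+0=7+0=7
L[11]='$': occ=0, LF[11]=C('$')+0=0+0=0
L[12]='k': occ=1, LF[12]=C('k')+1=8+1=9
L[13]='h': occ=3, LF[13]=C('h')+3=1+3=4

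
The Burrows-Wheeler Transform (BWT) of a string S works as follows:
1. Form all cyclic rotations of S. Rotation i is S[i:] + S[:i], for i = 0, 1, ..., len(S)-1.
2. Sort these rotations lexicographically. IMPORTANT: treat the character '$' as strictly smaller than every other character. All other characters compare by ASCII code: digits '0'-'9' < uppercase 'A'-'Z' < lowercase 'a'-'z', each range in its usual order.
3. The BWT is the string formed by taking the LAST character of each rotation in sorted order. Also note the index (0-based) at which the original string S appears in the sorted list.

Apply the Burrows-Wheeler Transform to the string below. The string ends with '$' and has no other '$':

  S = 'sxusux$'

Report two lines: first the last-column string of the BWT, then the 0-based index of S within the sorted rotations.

Answer: xu$xsus
2

Derivation:
All 7 rotations (rotation i = S[i:]+S[:i]):
  rot[0] = sxusux$
  rot[1] = xusux$s
  rot[2] = usux$sx
  rot[3] = sux$sxu
  rot[4] = ux$sxus
  rot[5] = x$sxusu
  rot[6] = $sxusux
Sorted (with $ < everything):
  sorted[0] = $sxusux  (last char: 'x')
  sorted[1] = sux$sxu  (last char: 'u')
  sorted[2] = sxusux$  (last char: '$')
  sorted[3] = usux$sx  (last char: 'x')
  sorted[4] = ux$sxus  (last char: 's')
  sorted[5] = x$sxusu  (last char: 'u')
  sorted[6] = xusux$s  (last char: 's')
Last column: xu$xsus
Original string S is at sorted index 2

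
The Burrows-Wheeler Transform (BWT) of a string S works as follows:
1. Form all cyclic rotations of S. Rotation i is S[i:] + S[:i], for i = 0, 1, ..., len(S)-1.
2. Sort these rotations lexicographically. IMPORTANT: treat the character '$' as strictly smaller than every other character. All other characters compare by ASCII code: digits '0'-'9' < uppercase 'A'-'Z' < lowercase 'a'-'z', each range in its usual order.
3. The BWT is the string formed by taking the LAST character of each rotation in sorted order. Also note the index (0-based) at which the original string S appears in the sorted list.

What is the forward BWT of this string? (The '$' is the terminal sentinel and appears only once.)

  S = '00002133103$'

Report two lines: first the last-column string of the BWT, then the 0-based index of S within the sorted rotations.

All 12 rotations (rotation i = S[i:]+S[:i]):
  rot[0] = 00002133103$
  rot[1] = 0002133103$0
  rot[2] = 002133103$00
  rot[3] = 02133103$000
  rot[4] = 2133103$0000
  rot[5] = 133103$00002
  rot[6] = 33103$000021
  rot[7] = 3103$0000213
  rot[8] = 103$00002133
  rot[9] = 03$000021331
  rot[10] = 3$0000213310
  rot[11] = $00002133103
Sorted (with $ < everything):
  sorted[0] = $00002133103  (last char: '3')
  sorted[1] = 00002133103$  (last char: '$')
  sorted[2] = 0002133103$0  (last char: '0')
  sorted[3] = 002133103$00  (last char: '0')
  sorted[4] = 02133103$000  (last char: '0')
  sorted[5] = 03$000021331  (last char: '1')
  sorted[6] = 103$00002133  (last char: '3')
  sorted[7] = 133103$00002  (last char: '2')
  sorted[8] = 2133103$0000  (last char: '0')
  sorted[9] = 3$0000213310  (last char: '0')
  sorted[10] = 3103$0000213  (last char: '3')
  sorted[11] = 33103$000021  (last char: '1')
Last column: 3$0001320031
Original string S is at sorted index 1

Answer: 3$0001320031
1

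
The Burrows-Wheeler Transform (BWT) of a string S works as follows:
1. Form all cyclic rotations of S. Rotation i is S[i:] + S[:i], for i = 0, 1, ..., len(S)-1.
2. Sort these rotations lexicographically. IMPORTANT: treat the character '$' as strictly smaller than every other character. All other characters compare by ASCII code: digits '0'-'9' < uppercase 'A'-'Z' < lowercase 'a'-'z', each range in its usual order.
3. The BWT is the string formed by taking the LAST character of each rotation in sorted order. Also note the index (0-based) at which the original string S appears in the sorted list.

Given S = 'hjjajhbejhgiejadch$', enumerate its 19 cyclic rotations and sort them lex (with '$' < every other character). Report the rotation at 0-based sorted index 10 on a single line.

All 19 rotations (rotation i = S[i:]+S[:i]):
  rot[0] = hjjajhbejhgiejadch$
  rot[1] = jjajhbejhgiejadch$h
  rot[2] = jajhbejhgiejadch$hj
  rot[3] = ajhbejhgiejadch$hjj
  rot[4] = jhbejhgiejadch$hjja
  rot[5] = hbejhgiejadch$hjjaj
  rot[6] = bejhgiejadch$hjjajh
  rot[7] = ejhgiejadch$hjjajhb
  rot[8] = jhgiejadch$hjjajhbe
  rot[9] = hgiejadch$hjjajhbej
  rot[10] = giejadch$hjjajhbejh
  rot[11] = iejadch$hjjajhbejhg
  rot[12] = ejadch$hjjajhbejhgi
  rot[13] = jadch$hjjajhbejhgie
  rot[14] = adch$hjjajhbejhgiej
  rot[15] = dch$hjjajhbejhgieja
  rot[16] = ch$hjjajhbejhgiejad
  rot[17] = h$hjjajhbejhgiejadc
  rot[18] = $hjjajhbejhgiejadch
Sorted (with $ < everything):
  sorted[0] = $hjjajhbejhgiejadch
  sorted[1] = adch$hjjajhbejhgiej
  sorted[2] = ajhbejhgiejadch$hjj
  sorted[3] = bejhgiejadch$hjjajh
  sorted[4] = ch$hjjajhbejhgiejad
  sorted[5] = dch$hjjajhbejhgieja
  sorted[6] = ejadch$hjjajhbejhgi
  sorted[7] = ejhgiejadch$hjjajhb
  sorted[8] = giejadch$hjjajhbejh
  sorted[9] = h$hjjajhbejhgiejadc
  sorted[10] = hbejhgiejadch$hjjaj
  sorted[11] = hgiejadch$hjjajhbej
  sorted[12] = hjjajhbejhgiejadch$
  sorted[13] = iejadch$hjjajhbejhg
  sorted[14] = jadch$hjjajhbejhgie
  sorted[15] = jajhbejhgiejadch$hj
  sorted[16] = jhbejhgiejadch$hjja
  sorted[17] = jhgiejadch$hjjajhbe
  sorted[18] = jjajhbejhgiejadch$h
sorted[10] = hbejhgiejadch$hjjaj

Answer: hbejhgiejadch$hjjaj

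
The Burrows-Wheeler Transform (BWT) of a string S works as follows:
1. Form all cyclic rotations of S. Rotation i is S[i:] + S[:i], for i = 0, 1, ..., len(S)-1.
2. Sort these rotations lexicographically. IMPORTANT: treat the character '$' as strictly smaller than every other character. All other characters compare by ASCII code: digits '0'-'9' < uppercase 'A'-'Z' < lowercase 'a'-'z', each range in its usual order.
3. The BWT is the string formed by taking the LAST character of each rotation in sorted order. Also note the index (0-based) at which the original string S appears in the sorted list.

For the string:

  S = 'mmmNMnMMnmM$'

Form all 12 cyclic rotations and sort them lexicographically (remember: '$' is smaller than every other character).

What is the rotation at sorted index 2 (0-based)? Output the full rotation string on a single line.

Answer: MMnmM$mmmNMn

Derivation:
All 12 rotations (rotation i = S[i:]+S[:i]):
  rot[0] = mmmNMnMMnmM$
  rot[1] = mmNMnMMnmM$m
  rot[2] = mNMnMMnmM$mm
  rot[3] = NMnMMnmM$mmm
  rot[4] = MnMMnmM$mmmN
  rot[5] = nMMnmM$mmmNM
  rot[6] = MMnmM$mmmNMn
  rot[7] = MnmM$mmmNMnM
  rot[8] = nmM$mmmNMnMM
  rot[9] = mM$mmmNMnMMn
  rot[10] = M$mmmNMnMMnm
  rot[11] = $mmmNMnMMnmM
Sorted (with $ < everything):
  sorted[0] = $mmmNMnMMnmM
  sorted[1] = M$mmmNMnMMnm
  sorted[2] = MMnmM$mmmNMn
  sorted[3] = MnMMnmM$mmmN
  sorted[4] = MnmM$mmmNMnM
  sorted[5] = NMnMMnmM$mmm
  sorted[6] = mM$mmmNMnMMn
  sorted[7] = mNMnMMnmM$mm
  sorted[8] = mmNMnMMnmM$m
  sorted[9] = mmmNMnMMnmM$
  sorted[10] = nMMnmM$mmmNM
  sorted[11] = nmM$mmmNMnMM
sorted[2] = MMnmM$mmmNMn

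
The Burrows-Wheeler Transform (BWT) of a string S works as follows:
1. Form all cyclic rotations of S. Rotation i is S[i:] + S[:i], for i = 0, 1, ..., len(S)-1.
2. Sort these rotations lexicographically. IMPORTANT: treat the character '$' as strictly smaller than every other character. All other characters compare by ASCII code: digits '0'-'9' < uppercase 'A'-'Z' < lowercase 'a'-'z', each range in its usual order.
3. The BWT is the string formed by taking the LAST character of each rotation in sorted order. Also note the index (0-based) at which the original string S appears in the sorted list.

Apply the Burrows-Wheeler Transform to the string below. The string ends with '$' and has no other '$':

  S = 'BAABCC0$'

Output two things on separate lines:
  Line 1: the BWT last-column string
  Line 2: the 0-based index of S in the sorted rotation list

Answer: 0CBA$ACB
4

Derivation:
All 8 rotations (rotation i = S[i:]+S[:i]):
  rot[0] = BAABCC0$
  rot[1] = AABCC0$B
  rot[2] = ABCC0$BA
  rot[3] = BCC0$BAA
  rot[4] = CC0$BAAB
  rot[5] = C0$BAABC
  rot[6] = 0$BAABCC
  rot[7] = $BAABCC0
Sorted (with $ < everything):
  sorted[0] = $BAABCC0  (last char: '0')
  sorted[1] = 0$BAABCC  (last char: 'C')
  sorted[2] = AABCC0$B  (last char: 'B')
  sorted[3] = ABCC0$BA  (last char: 'A')
  sorted[4] = BAABCC0$  (last char: '$')
  sorted[5] = BCC0$BAA  (last char: 'A')
  sorted[6] = C0$BAABC  (last char: 'C')
  sorted[7] = CC0$BAAB  (last char: 'B')
Last column: 0CBA$ACB
Original string S is at sorted index 4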